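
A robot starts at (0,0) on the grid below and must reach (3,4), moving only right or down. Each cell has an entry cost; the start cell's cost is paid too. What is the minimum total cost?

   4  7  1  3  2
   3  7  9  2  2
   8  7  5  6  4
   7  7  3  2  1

Take (0,0)→(0,1)→(0,2)→(0,3)→(0,4)→(1,4)→(2,4)→(3,4) for a total of 4 + 7 + 1 + 3 + 2 + 2 + 4 + 1 = 24.

24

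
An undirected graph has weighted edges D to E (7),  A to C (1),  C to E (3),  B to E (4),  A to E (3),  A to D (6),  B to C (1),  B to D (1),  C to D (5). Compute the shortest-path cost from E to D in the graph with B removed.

7

Candidate routes:
E - A - D: 3 + 6 = 9
E - C - A - D: 3 + 1 + 6 = 10
E - C - D: 3 + 5 = 8
E - A - C - D: 3 + 1 + 5 = 9
E - D: 7
Shortest: 7.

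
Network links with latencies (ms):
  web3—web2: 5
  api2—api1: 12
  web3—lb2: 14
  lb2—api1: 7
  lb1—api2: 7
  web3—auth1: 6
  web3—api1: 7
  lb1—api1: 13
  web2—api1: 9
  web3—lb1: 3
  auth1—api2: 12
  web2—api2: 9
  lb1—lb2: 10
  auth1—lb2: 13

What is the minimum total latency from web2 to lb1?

Comparing a few candidate routes:
web2-web3-lb1: 5 + 3 = 8
web2-api1-web3-lb1: 9 + 7 + 3 = 19
web2-api2-lb1: 9 + 7 = 16
Best route has total 8 ms.

8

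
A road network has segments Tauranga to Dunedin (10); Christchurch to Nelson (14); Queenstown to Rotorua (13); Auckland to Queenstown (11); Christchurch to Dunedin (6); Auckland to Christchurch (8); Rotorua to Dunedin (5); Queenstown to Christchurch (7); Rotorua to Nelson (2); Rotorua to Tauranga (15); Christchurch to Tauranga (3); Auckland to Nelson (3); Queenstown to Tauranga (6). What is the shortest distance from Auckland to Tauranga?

11

Comparing a few candidate routes:
Auckland - Nelson - Rotorua - Tauranga: 3 + 2 + 15 = 20
Auckland - Nelson - Christchurch - Tauranga: 3 + 14 + 3 = 20
Auckland - Christchurch - Tauranga: 8 + 3 = 11
Auckland - Nelson - Rotorua - Dunedin - Christchurch - Tauranga: 3 + 2 + 5 + 6 + 3 = 19
Auckland - Queenstown - Tauranga: 11 + 6 = 17
Auckland - Nelson - Rotorua - Dunedin - Tauranga: 3 + 2 + 5 + 10 = 20
Shortest: 11 mi.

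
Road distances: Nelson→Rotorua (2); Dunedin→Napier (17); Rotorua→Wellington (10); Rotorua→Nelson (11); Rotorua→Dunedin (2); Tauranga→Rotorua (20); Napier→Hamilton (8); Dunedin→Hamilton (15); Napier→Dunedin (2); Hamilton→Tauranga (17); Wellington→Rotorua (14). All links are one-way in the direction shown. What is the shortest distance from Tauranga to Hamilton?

Candidate routes:
Tauranga -> Rotorua -> Dunedin -> Napier -> Hamilton: 20 + 2 + 17 + 8 = 47
Tauranga -> Rotorua -> Dunedin -> Hamilton: 20 + 2 + 15 = 37
Best route has total 37.

37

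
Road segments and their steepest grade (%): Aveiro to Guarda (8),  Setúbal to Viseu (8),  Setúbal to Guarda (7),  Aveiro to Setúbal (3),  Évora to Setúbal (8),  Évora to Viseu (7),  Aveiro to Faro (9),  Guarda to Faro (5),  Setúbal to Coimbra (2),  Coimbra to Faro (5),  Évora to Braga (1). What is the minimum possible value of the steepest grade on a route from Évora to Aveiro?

A few of the Évora→Aveiro routes:
Évora-Viseu-Setúbal-Guarda-Aveiro: max(7, 8, 7, 8) = 8
Évora-Viseu-Setúbal-Aveiro: max(7, 8, 3) = 8
Évora-Viseu-Setúbal-Coimbra-Faro-Guarda-Aveiro: max(7, 8, 2, 5, 5, 8) = 8
The minimum achievable maximum is 8%.

8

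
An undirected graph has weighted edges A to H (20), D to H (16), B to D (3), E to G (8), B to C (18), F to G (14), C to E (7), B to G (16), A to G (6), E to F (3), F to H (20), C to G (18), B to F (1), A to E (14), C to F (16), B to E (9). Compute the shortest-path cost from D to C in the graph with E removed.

20

Some routes from D to C avoiding E:
D - B - G - F - C: 3 + 16 + 14 + 16 = 49
D - B - F - C: 3 + 1 + 16 = 20
D - B - F - G - C: 3 + 1 + 14 + 18 = 36
D - B - C: 3 + 18 = 21
D - B - G - C: 3 + 16 + 18 = 37
Best route has total 20.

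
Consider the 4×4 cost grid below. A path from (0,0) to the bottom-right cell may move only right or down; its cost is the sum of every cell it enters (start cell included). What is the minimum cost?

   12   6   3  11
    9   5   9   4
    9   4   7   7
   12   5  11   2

Path [0,0] → [0,1] → [0,2] → [1,2] → [1,3] → [2,3] → [3,3]: 12 + 6 + 3 + 9 + 4 + 7 + 2 = 43.
(Top row then right column would cost 45.)

43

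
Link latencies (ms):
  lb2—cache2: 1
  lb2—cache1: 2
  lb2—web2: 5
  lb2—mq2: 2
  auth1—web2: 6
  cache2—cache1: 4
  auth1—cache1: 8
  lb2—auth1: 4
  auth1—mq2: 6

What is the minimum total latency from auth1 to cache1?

Some routes from auth1 to cache1:
auth1 -> lb2 -> cache1: 4 + 2 = 6
auth1 -> cache1: 8
auth1 -> lb2 -> cache2 -> cache1: 4 + 1 + 4 = 9
auth1 -> mq2 -> lb2 -> cache1: 6 + 2 + 2 = 10
Shortest: 6 ms.

6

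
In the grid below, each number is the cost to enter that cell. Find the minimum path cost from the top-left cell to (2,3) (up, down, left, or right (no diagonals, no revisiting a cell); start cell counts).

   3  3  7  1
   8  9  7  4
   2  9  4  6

24

Take (0,0) → (0,1) → (0,2) → (0,3) → (1,3) → (2,3) for a total of 3 + 3 + 7 + 1 + 4 + 6 = 24.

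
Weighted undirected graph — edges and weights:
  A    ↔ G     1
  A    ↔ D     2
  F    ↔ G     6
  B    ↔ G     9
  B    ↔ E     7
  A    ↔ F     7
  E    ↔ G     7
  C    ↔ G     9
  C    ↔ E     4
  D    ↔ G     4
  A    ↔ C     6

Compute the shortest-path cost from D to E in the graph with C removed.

Checking several routes:
D→A→F→G→E: 2 + 7 + 6 + 7 = 22
D→G→B→E: 4 + 9 + 7 = 20
D→A→G→E: 2 + 1 + 7 = 10
D→G→E: 4 + 7 = 11
D→A→G→B→E: 2 + 1 + 9 + 7 = 19
Shortest: 10.

10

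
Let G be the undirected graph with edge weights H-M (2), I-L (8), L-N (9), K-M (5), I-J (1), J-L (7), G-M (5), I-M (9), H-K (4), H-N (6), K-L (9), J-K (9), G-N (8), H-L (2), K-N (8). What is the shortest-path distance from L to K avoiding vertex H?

9

Checking several routes:
L -> J -> K: 7 + 9 = 16
L -> N -> K: 9 + 8 = 17
L -> K: 9
L -> I -> M -> K: 8 + 9 + 5 = 22
L -> I -> J -> K: 8 + 1 + 9 = 18
Best route has total 9.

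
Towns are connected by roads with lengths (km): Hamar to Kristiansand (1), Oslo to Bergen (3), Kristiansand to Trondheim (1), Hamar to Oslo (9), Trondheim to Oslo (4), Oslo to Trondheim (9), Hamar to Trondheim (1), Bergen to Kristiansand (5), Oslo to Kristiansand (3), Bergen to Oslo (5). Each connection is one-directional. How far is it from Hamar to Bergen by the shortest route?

Candidate routes:
Hamar - Kristiansand - Trondheim - Oslo - Bergen: 1 + 1 + 4 + 3 = 9
Hamar - Oslo - Bergen: 9 + 3 = 12
Hamar - Trondheim - Oslo - Bergen: 1 + 4 + 3 = 8
Best route has total 8 km.

8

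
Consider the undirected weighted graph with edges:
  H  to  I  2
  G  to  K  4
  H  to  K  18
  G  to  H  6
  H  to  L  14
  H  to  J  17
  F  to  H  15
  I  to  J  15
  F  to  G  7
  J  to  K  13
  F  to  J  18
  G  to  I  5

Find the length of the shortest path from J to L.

31

A few of the J→L routes:
J-H-L: 17 + 14 = 31
J-K-G-H-L: 13 + 4 + 6 + 14 = 37
J-I-H-L: 15 + 2 + 14 = 31
J-K-G-I-H-L: 13 + 4 + 5 + 2 + 14 = 38
The minimum is 31.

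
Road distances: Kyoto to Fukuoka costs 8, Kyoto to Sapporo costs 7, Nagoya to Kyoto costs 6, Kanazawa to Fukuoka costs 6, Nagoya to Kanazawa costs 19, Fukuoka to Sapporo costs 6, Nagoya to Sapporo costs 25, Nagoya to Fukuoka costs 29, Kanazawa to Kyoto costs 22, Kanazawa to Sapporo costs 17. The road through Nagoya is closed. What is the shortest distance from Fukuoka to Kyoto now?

8

A few of the Fukuoka→Kyoto routes:
Fukuoka - Kyoto: 8
Fukuoka - Sapporo - Kyoto: 6 + 7 = 13
Fukuoka - Kanazawa - Kyoto: 6 + 22 = 28
Shortest: 8.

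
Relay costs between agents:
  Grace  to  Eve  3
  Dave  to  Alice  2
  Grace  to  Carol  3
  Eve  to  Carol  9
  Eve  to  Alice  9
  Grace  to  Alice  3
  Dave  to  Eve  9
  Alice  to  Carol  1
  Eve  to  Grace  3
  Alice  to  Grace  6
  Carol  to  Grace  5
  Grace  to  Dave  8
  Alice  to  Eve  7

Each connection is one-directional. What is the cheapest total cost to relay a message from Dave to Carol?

Comparing a few candidate routes:
Dave - Alice - Carol: 2 + 1 = 3
Dave - Eve - Grace - Carol: 9 + 3 + 3 = 15
Dave - Alice - Grace - Carol: 2 + 6 + 3 = 11
The minimum is 3.

3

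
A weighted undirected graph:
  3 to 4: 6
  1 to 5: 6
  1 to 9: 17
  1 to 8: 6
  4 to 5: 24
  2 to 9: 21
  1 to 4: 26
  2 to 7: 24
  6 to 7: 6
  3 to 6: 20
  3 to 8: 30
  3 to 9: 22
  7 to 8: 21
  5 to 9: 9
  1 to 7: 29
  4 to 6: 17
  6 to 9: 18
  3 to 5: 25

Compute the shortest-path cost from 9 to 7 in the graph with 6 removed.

Checking several routes:
9 -> 5 -> 1 -> 7: 9 + 6 + 29 = 44
9 -> 1 -> 8 -> 7: 17 + 6 + 21 = 44
9 -> 5 -> 1 -> 8 -> 7: 9 + 6 + 6 + 21 = 42
Shortest: 42.

42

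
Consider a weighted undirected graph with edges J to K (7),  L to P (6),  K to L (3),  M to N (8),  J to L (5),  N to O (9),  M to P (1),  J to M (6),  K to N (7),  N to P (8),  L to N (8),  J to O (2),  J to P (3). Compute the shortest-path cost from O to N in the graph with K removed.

9

A few of the O→N routes:
O-J-M-N: 2 + 6 + 8 = 16
O-J-L-N: 2 + 5 + 8 = 15
O-N: 9
O-J-P-N: 2 + 3 + 8 = 13
O-J-P-M-N: 2 + 3 + 1 + 8 = 14
The minimum is 9.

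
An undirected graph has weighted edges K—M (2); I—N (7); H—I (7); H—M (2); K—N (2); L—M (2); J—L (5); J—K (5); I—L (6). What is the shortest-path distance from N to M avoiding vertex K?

15

Routes from N to M avoiding K:
N -> I -> H -> M: 7 + 7 + 2 = 16
N -> I -> L -> M: 7 + 6 + 2 = 15
The minimum is 15.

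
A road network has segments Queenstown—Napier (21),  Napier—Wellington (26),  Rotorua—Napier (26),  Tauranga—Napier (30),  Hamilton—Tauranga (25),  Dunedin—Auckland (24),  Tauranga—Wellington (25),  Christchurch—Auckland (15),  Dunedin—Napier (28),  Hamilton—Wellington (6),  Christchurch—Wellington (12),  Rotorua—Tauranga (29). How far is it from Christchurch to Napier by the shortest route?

Candidate routes:
Christchurch - Wellington - Tauranga - Napier: 12 + 25 + 30 = 67
Christchurch - Wellington - Tauranga - Rotorua - Napier: 12 + 25 + 29 + 26 = 92
Christchurch - Wellington - Hamilton - Tauranga - Rotorua - Napier: 12 + 6 + 25 + 29 + 26 = 98
Christchurch - Wellington - Napier: 12 + 26 = 38
Christchurch - Auckland - Dunedin - Napier: 15 + 24 + 28 = 67
Christchurch - Wellington - Hamilton - Tauranga - Napier: 12 + 6 + 25 + 30 = 73
The minimum is 38 mi.

38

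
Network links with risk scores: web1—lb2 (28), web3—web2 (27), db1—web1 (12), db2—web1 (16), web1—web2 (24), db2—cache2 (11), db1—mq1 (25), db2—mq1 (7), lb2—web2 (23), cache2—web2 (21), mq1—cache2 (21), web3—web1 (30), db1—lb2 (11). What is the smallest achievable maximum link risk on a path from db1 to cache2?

Some routes from db1 to cache2:
db1 → web1 → web2 → cache2: max(12, 24, 21) = 24
db1 → lb2 → web2 → cache2: max(11, 23, 21) = 23
db1 → web1 → db2 → cache2: max(12, 16, 11) = 16
db1 → web1 → db2 → mq1 → cache2: max(12, 16, 7, 21) = 21
Best route has worst link 16.

16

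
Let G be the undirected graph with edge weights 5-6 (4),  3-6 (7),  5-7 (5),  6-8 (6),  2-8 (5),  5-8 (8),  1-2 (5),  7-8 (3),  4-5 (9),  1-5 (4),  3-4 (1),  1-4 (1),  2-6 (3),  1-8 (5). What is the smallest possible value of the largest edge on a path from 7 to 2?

5

A few of the 7→2 routes:
7 -> 8 -> 1 -> 2: max(3, 5, 5) = 5
7 -> 8 -> 2: max(3, 5) = 5
7 -> 8 -> 1 -> 5 -> 6 -> 2: max(3, 5, 4, 4, 3) = 5
7 -> 5 -> 6 -> 2: max(5, 4, 3) = 5
Best route has worst link 5.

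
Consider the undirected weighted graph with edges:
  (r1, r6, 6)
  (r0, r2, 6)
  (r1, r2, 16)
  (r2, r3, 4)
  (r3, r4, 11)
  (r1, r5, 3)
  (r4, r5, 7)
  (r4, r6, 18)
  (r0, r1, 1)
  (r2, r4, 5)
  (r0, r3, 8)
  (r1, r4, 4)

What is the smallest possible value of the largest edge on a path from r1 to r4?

A few of the r1→r4 routes:
r1 → r0 → r2 → r4: max(1, 6, 5) = 6
r1 → r0 → r3 → r2 → r4: max(1, 8, 4, 5) = 8
r1 → r0 → r3 → r4: max(1, 8, 11) = 11
r1 → r0 → r2 → r3 → r4: max(1, 6, 4, 11) = 11
r1 → r4: max(4) = 4
r1 → r5 → r4: max(3, 7) = 7
The minimum achievable maximum is 4.

4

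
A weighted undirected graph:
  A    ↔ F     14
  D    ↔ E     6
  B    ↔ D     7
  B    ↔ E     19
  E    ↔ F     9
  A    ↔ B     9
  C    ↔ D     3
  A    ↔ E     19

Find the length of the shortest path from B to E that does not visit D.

Candidate routes:
B -> E: 19
B -> A -> E: 9 + 19 = 28
B -> A -> F -> E: 9 + 14 + 9 = 32
Shortest: 19.

19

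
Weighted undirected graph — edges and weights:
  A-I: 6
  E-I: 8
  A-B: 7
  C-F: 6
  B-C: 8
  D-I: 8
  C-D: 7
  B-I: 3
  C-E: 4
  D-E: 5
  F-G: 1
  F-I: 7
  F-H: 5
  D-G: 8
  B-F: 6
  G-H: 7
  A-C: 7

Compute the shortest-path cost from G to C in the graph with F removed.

Some routes from G to C avoiding F:
G-D-I-B-C: 8 + 8 + 3 + 8 = 27
G-D-E-C: 8 + 5 + 4 = 17
G-D-C: 8 + 7 = 15
G-D-I-E-C: 8 + 8 + 8 + 4 = 28
G-D-I-A-C: 8 + 8 + 6 + 7 = 29
Shortest: 15.

15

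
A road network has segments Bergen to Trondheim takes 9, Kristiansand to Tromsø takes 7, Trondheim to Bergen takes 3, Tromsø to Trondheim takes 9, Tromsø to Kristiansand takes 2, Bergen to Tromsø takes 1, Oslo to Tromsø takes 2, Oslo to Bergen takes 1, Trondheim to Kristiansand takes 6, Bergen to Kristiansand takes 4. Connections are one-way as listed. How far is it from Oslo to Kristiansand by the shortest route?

4

A few of the Oslo→Kristiansand routes:
Oslo-Bergen-Tromsø-Kristiansand: 1 + 1 + 2 = 4
Oslo-Tromsø-Trondheim-Kristiansand: 2 + 9 + 6 = 17
Oslo-Bergen-Kristiansand: 1 + 4 = 5
Oslo-Bergen-Trondheim-Kristiansand: 1 + 9 + 6 = 16
Oslo-Tromsø-Kristiansand: 2 + 2 = 4
Shortest: 4.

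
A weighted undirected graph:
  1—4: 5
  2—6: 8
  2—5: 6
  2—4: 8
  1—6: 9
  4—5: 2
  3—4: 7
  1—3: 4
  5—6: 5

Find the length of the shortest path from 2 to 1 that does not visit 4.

Routes from 2 to 1 avoiding 4:
2 -> 6 -> 1: 8 + 9 = 17
2 -> 5 -> 6 -> 1: 6 + 5 + 9 = 20
The minimum is 17.

17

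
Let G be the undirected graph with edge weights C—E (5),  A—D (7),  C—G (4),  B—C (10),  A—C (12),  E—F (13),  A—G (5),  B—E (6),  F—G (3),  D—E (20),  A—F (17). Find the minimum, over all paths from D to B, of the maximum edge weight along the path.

7

A few of the D→B routes:
D - A - G - C - B: max(7, 5, 4, 10) = 10
D - A - C - B: max(7, 12, 10) = 12
D - A - G - C - E - B: max(7, 5, 4, 5, 6) = 7
D - A - C - G - F - E - B: max(7, 12, 4, 3, 13, 6) = 13
D - A - G - F - E - C - B: max(7, 5, 3, 13, 5, 10) = 13
D - A - C - E - B: max(7, 12, 5, 6) = 12
The minimum achievable maximum is 7.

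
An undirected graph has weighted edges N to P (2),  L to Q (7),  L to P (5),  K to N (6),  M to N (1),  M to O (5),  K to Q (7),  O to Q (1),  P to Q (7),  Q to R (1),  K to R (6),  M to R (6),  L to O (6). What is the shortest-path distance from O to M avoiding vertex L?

5

Comparing a few candidate routes:
O→Q→R→K→N→M: 1 + 1 + 6 + 6 + 1 = 15
O→Q→K→N→M: 1 + 7 + 6 + 1 = 15
O→Q→P→N→M: 1 + 7 + 2 + 1 = 11
O→Q→R→M: 1 + 1 + 6 = 8
O→M: 5
The minimum is 5.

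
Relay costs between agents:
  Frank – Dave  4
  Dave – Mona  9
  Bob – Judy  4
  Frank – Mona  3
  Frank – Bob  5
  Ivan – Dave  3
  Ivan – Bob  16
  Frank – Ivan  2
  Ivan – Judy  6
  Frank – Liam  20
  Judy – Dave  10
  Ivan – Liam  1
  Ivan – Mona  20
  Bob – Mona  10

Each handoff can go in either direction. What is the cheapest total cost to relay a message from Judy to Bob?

Some routes from Judy to Bob:
Judy - Ivan - Dave - Frank - Bob: 6 + 3 + 4 + 5 = 18
Judy - Dave - Frank - Bob: 10 + 4 + 5 = 19
Judy - Ivan - Frank - Bob: 6 + 2 + 5 = 13
Judy - Bob: 4
Shortest: 4.

4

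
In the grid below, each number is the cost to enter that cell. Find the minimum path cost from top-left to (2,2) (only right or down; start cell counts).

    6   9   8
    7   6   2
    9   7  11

32

Cheapest: r0c0 r1c0 r1c1 r1c2 r2c2
  6 + 7 + 6 + 2 + 11 = 32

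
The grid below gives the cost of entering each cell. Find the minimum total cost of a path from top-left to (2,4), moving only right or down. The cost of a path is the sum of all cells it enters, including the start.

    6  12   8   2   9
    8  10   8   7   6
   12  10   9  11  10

51

Take r0c0 → r0c1 → r0c2 → r0c3 → r1c3 → r1c4 → r2c4 for a total of 6 + 12 + 8 + 2 + 7 + 6 + 10 = 51.
For comparison, the top-then-right route costs 53.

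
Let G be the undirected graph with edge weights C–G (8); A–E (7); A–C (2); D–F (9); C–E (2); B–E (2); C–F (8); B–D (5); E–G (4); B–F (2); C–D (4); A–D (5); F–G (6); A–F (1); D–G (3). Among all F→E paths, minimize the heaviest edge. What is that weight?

A few of the F→E routes:
F→A→C→D→B→E: max(1, 2, 4, 5, 2) = 5
F→A→C→E: max(1, 2, 2) = 2
F→A→C→D→G→E: max(1, 2, 4, 3, 4) = 4
F→B→E: max(2, 2) = 2
The minimum achievable maximum is 2.

2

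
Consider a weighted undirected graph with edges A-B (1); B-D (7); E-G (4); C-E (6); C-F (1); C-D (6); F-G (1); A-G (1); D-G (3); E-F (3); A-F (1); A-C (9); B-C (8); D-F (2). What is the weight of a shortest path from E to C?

4

Some routes from E to C:
E→G→A→F→C: 4 + 1 + 1 + 1 = 7
E→G→F→C: 4 + 1 + 1 = 6
E→C: 6
E→F→C: 3 + 1 = 4
Shortest: 4.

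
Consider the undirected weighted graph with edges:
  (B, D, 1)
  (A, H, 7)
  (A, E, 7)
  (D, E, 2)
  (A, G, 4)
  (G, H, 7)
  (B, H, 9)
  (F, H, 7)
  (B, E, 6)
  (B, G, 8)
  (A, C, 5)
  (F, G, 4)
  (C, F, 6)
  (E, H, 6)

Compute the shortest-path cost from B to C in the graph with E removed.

Comparing a few candidate routes:
B-G-A-C: 8 + 4 + 5 = 17
B-G-F-C: 8 + 4 + 6 = 18
B-H-G-F-C: 9 + 7 + 4 + 6 = 26
B-H-A-C: 9 + 7 + 5 = 21
B-H-G-A-C: 9 + 7 + 4 + 5 = 25
B-H-F-C: 9 + 7 + 6 = 22
Shortest: 17.

17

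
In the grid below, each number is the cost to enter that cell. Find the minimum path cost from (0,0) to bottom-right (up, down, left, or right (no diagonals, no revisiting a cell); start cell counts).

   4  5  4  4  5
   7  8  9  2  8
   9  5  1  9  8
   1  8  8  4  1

33

Best path: (0,0) -> (0,1) -> (0,2) -> (0,3) -> (1,3) -> (2,3) -> (3,3) -> (3,4)
Cost: 4 + 5 + 4 + 4 + 2 + 9 + 4 + 1 = 33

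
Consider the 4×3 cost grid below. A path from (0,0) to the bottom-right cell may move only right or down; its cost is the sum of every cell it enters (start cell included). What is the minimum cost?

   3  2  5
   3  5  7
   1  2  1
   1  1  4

13

Best path: r0c0 -> r1c0 -> r2c0 -> r3c0 -> r3c1 -> r3c2
Cost: 3 + 3 + 1 + 1 + 1 + 4 = 13
For comparison, the top-then-right route costs 22.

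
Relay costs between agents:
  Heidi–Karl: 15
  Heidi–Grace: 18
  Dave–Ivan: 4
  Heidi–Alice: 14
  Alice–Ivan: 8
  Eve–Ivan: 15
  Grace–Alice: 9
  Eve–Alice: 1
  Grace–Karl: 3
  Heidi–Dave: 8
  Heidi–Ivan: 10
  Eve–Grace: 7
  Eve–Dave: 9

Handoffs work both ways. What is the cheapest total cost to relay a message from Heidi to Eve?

15

Some routes from Heidi to Eve:
Heidi → Grace → Eve: 18 + 7 = 25
Heidi → Dave → Ivan → Alice → Eve: 8 + 4 + 8 + 1 = 21
Heidi → Ivan → Dave → Eve: 10 + 4 + 9 = 23
Heidi → Dave → Eve: 8 + 9 = 17
Heidi → Ivan → Alice → Eve: 10 + 8 + 1 = 19
Heidi → Alice → Eve: 14 + 1 = 15
Best route has total 15.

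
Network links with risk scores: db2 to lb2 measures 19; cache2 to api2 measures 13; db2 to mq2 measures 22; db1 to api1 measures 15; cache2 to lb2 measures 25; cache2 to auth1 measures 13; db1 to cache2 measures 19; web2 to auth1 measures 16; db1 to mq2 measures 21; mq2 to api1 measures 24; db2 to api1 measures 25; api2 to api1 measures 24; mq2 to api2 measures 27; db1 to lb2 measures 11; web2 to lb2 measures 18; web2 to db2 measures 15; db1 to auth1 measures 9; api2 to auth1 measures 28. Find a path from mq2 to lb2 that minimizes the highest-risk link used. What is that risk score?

Checking several routes:
mq2 - db1 - auth1 - web2 - db2 - lb2: max(21, 9, 16, 15, 19) = 21
mq2 - db1 - cache2 - auth1 - web2 - db2 - lb2: max(21, 19, 13, 16, 15, 19) = 21
mq2 - db1 - auth1 - web2 - lb2: max(21, 9, 16, 18) = 21
mq2 - db1 - lb2: max(21, 11) = 21
mq2 - db1 - cache2 - auth1 - web2 - lb2: max(21, 19, 13, 16, 18) = 21
Best route has worst link 21.

21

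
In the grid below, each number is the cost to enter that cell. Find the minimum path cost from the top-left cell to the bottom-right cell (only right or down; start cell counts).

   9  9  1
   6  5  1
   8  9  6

26

One optimal route is [0,0] [0,1] [0,2] [1,2] [2,2].
Its cost is 9 + 9 + 1 + 1 + 6 = 26.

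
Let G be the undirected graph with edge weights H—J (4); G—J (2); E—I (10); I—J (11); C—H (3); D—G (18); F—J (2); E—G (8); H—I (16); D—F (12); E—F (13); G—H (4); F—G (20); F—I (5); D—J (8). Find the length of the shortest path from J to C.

A few of the J→C routes:
J → F → I → H → C: 2 + 5 + 16 + 3 = 26
J → H → C: 4 + 3 = 7
J → G → H → C: 2 + 4 + 3 = 9
Shortest: 7.

7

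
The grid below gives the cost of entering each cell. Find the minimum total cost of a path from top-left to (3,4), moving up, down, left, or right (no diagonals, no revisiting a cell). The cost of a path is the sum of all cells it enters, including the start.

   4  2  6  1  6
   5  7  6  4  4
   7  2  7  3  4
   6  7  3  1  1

22

Take [0,0]→[0,1]→[0,2]→[0,3]→[1,3]→[2,3]→[3,3]→[3,4] for a total of 4 + 2 + 6 + 1 + 4 + 3 + 1 + 1 = 22.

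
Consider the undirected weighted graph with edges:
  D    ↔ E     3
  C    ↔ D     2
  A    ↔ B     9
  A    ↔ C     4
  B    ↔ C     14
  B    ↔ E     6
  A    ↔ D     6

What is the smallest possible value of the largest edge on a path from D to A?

Routes from D to A:
D - C - B - A: max(2, 14, 9) = 14
D - A: max(6) = 6
D - E - B - C - A: max(3, 6, 14, 4) = 14
D - E - B - A: max(3, 6, 9) = 9
D - C - A: max(2, 4) = 4
The minimum achievable maximum is 4.

4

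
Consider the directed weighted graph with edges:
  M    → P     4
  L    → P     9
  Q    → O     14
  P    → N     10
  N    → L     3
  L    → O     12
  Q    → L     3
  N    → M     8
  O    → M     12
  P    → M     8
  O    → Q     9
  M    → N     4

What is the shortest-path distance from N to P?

Candidate routes:
N -> L -> O -> M -> P: 3 + 12 + 12 + 4 = 31
N -> M -> P: 8 + 4 = 12
N -> L -> P: 3 + 9 = 12
Best route has total 12.

12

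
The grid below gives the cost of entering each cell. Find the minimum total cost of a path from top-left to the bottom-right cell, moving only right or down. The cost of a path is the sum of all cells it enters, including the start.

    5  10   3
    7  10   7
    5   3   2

22

Path r0c0 r1c0 r2c0 r2c1 r2c2: 5 + 7 + 5 + 3 + 2 = 22.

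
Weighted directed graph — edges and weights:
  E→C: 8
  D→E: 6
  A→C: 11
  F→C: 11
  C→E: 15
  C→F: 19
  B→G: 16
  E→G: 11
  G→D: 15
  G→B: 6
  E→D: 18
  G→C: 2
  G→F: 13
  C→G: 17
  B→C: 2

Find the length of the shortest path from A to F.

30

Routes from A to F:
A-C-F: 11 + 19 = 30
A-C-G-F: 11 + 17 + 13 = 41
A-C-E-G-F: 11 + 15 + 11 + 13 = 50
Best route has total 30.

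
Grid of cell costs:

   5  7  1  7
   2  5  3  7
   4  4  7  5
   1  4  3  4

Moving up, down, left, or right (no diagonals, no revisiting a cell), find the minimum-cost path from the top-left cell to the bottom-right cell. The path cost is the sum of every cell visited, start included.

23

Take [0,0] -> [1,0] -> [2,0] -> [3,0] -> [3,1] -> [3,2] -> [3,3] for a total of 5 + 2 + 4 + 1 + 4 + 3 + 4 = 23.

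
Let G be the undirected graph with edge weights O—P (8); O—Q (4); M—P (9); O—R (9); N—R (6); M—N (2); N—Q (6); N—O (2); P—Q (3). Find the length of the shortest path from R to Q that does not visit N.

13

Paths from R to Q avoiding N:
R-O-Q: 9 + 4 = 13
R-O-P-Q: 9 + 8 + 3 = 20
Best route has total 13.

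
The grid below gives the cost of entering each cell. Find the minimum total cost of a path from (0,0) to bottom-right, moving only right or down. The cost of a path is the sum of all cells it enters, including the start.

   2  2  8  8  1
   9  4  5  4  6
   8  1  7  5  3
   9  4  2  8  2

25

Best path: r0c0→r0c1→r1c1→r2c1→r3c1→r3c2→r3c3→r3c4
Cost: 2 + 2 + 4 + 1 + 4 + 2 + 8 + 2 = 25
(Top row then right column would cost 32.)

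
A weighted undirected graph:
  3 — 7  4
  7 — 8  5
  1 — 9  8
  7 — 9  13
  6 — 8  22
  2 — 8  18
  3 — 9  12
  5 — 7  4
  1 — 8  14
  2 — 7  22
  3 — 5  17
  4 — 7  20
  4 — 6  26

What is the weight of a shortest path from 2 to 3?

Checking several routes:
2 → 7 → 3: 22 + 4 = 26
2 → 8 → 7 → 9 → 3: 18 + 5 + 13 + 12 = 48
2 → 8 → 7 → 5 → 3: 18 + 5 + 4 + 17 = 44
2 → 8 → 7 → 3: 18 + 5 + 4 = 27
2 → 7 → 5 → 3: 22 + 4 + 17 = 43
2 → 7 → 9 → 3: 22 + 13 + 12 = 47
Best route has total 26.

26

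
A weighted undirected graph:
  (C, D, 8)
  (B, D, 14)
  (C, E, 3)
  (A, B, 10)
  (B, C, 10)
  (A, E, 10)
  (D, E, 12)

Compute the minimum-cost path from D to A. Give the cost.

Some routes from D to A:
D→B→A: 14 + 10 = 24
D→E→A: 12 + 10 = 22
D→C→B→A: 8 + 10 + 10 = 28
D→C→E→A: 8 + 3 + 10 = 21
Shortest: 21.

21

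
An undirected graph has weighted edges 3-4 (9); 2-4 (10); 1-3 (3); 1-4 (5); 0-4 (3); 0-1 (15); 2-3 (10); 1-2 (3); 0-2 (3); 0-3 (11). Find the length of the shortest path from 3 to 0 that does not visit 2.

11

Routes from 3 to 0 avoiding 2:
3 - 1 - 4 - 0: 3 + 5 + 3 = 11
3 - 1 - 0: 3 + 15 = 18
3 - 4 - 1 - 0: 9 + 5 + 15 = 29
3 - 4 - 0: 9 + 3 = 12
3 - 0: 11
Shortest: 11.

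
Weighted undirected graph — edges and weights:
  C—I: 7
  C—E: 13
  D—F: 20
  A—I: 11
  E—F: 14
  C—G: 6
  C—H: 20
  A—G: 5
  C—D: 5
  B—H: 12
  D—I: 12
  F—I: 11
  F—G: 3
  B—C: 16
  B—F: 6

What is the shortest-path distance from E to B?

20

Comparing a few candidate routes:
E -> C -> B: 13 + 16 = 29
E -> C -> G -> F -> B: 13 + 6 + 3 + 6 = 28
E -> C -> I -> F -> B: 13 + 7 + 11 + 6 = 37
E -> F -> B: 14 + 6 = 20
Shortest: 20.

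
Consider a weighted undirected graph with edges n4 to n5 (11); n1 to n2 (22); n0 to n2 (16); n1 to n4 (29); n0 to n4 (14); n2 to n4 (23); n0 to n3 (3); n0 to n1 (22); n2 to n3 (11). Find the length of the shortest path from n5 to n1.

40

Comparing a few candidate routes:
n5 -> n4 -> n0 -> n1: 11 + 14 + 22 = 47
n5 -> n4 -> n1: 11 + 29 = 40
n5 -> n4 -> n2 -> n1: 11 + 23 + 22 = 56
Shortest: 40.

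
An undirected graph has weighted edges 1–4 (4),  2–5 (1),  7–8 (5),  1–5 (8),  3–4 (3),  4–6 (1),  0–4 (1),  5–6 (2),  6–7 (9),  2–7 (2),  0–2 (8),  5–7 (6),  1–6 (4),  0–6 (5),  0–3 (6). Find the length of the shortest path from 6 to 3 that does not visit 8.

Comparing a few candidate routes:
6 - 0 - 4 - 3: 5 + 1 + 3 = 9
6 - 4 - 3: 1 + 3 = 4
6 - 0 - 3: 5 + 6 = 11
6 - 1 - 4 - 3: 4 + 4 + 3 = 11
6 - 5 - 2 - 0 - 4 - 3: 2 + 1 + 8 + 1 + 3 = 15
6 - 4 - 0 - 3: 1 + 1 + 6 = 8
The minimum is 4.

4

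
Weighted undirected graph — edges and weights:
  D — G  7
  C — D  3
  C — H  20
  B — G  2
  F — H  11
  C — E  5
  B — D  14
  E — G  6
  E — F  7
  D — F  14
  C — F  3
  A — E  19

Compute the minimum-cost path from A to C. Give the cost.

24

Checking several routes:
A -> E -> G -> B -> D -> C: 19 + 6 + 2 + 14 + 3 = 44
A -> E -> G -> D -> C: 19 + 6 + 7 + 3 = 35
A -> E -> F -> C: 19 + 7 + 3 = 29
A -> E -> F -> D -> C: 19 + 7 + 14 + 3 = 43
A -> E -> C: 19 + 5 = 24
Shortest: 24.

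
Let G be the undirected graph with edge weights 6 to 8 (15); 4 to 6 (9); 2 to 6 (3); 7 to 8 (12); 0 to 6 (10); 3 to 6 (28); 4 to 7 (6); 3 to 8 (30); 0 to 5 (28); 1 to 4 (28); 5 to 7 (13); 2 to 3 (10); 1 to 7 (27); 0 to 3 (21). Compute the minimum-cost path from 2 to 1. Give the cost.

40

Checking several routes:
2→6→8→7→4→1: 3 + 15 + 12 + 6 + 28 = 64
2→6→4→1: 3 + 9 + 28 = 40
2→6→8→7→1: 3 + 15 + 12 + 27 = 57
2→6→4→7→1: 3 + 9 + 6 + 27 = 45
2→3→6→4→1: 10 + 28 + 9 + 28 = 75
The minimum is 40.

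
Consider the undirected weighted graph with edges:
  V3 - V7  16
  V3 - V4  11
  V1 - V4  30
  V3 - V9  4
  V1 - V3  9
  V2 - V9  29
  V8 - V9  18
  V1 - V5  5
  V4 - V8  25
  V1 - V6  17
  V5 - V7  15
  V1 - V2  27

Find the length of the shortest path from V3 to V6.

Checking several routes:
V3 -> V9 -> V2 -> V1 -> V6: 4 + 29 + 27 + 17 = 77
V3 -> V1 -> V6: 9 + 17 = 26
V3 -> V4 -> V1 -> V6: 11 + 30 + 17 = 58
V3 -> V7 -> V5 -> V1 -> V6: 16 + 15 + 5 + 17 = 53
Best route has total 26.

26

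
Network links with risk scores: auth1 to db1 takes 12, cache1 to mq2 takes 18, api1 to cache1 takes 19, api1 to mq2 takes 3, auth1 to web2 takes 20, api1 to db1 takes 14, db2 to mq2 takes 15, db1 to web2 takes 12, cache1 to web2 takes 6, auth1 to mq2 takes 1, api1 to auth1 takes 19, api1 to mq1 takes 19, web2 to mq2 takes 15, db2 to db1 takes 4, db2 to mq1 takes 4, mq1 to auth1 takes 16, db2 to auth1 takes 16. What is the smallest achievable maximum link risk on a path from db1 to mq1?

Comparing a few candidate routes:
db1-db2-mq1: max(4, 4) = 4
db1-auth1-mq2-db2-mq1: max(12, 1, 15, 4) = 15
db1-api1-mq2-db2-mq1: max(14, 3, 15, 4) = 15
db1-web2-mq2-db2-mq1: max(12, 15, 15, 4) = 15
Best route has worst link 4.

4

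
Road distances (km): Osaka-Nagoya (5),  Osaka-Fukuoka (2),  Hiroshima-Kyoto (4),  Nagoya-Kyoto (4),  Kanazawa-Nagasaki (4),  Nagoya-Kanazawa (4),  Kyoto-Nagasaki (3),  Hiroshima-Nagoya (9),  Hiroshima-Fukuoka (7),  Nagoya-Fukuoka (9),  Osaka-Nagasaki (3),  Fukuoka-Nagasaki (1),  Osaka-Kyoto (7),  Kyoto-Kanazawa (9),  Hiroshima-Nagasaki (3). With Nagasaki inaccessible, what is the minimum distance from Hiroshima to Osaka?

Checking several routes:
Hiroshima -> Kyoto -> Osaka: 4 + 7 = 11
Hiroshima -> Kyoto -> Nagoya -> Fukuoka -> Osaka: 4 + 4 + 9 + 2 = 19
Hiroshima -> Nagoya -> Kyoto -> Osaka: 9 + 4 + 7 = 20
Hiroshima -> Fukuoka -> Osaka: 7 + 2 = 9
Hiroshima -> Kyoto -> Nagoya -> Osaka: 4 + 4 + 5 = 13
Hiroshima -> Nagoya -> Osaka: 9 + 5 = 14
Shortest: 9 km.

9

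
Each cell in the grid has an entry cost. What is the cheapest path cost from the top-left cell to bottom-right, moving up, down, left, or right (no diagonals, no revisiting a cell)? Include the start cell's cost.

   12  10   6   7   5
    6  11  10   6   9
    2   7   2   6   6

Cheapest: r0c0→r1c0→r2c0→r2c1→r2c2→r2c3→r2c4
  12 + 6 + 2 + 7 + 2 + 6 + 6 = 41

41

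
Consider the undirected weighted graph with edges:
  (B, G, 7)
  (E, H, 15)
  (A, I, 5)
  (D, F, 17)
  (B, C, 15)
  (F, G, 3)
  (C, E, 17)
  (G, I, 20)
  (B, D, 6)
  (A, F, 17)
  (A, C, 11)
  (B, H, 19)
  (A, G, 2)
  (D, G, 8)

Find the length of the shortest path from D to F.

11

Some routes from D to F:
D → G → F: 8 + 3 = 11
D → F: 17
D → B → G → F: 6 + 7 + 3 = 16
D → G → A → F: 8 + 2 + 17 = 27
Best route has total 11.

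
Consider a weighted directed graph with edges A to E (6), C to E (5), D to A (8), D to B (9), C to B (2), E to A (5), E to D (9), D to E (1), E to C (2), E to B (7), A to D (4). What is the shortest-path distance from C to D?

Paths from C to D:
C-E-D: 5 + 9 = 14
C-E-A-D: 5 + 5 + 4 = 14
The minimum is 14.

14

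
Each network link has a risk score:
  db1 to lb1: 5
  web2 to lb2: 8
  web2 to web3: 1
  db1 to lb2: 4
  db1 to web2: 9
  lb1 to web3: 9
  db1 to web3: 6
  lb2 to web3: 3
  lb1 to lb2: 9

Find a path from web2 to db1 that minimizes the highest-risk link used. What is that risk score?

Checking several routes:
web2 - lb2 - db1: max(8, 4) = 8
web2 - web3 - lb2 - db1: max(1, 3, 4) = 4
web2 - web3 - db1: max(1, 6) = 6
web2 - lb2 - web3 - db1: max(8, 3, 6) = 8
Smallest bottleneck: 4.

4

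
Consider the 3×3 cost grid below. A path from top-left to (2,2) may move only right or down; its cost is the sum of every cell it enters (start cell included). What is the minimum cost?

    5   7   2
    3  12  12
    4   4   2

Path r0c0 → r1c0 → r2c0 → r2c1 → r2c2: 5 + 3 + 4 + 4 + 2 = 18.
For comparison, the top-then-right route costs 28.

18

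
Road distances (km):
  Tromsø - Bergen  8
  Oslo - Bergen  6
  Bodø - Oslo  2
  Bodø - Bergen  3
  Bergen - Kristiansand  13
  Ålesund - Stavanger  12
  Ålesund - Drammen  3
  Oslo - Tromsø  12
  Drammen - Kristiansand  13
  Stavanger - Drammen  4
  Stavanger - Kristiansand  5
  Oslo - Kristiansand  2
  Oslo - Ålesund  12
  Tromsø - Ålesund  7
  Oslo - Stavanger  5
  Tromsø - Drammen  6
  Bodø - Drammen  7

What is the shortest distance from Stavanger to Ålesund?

Comparing a few candidate routes:
Stavanger - Drammen - Ålesund: 4 + 3 = 7
Stavanger - Oslo - Ålesund: 5 + 12 = 17
Stavanger - Ålesund: 12
Shortest: 7 km.

7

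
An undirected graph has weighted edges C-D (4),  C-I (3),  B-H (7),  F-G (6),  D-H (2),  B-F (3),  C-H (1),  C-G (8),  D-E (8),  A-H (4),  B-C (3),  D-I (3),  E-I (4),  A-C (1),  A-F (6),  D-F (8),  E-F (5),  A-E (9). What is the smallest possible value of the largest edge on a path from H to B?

A few of the H→B routes:
H -> A -> C -> B: max(4, 1, 3) = 4
H -> C -> B: max(1, 3) = 3
H -> D -> I -> C -> B: max(2, 3, 3, 3) = 3
Best route has worst link 3.

3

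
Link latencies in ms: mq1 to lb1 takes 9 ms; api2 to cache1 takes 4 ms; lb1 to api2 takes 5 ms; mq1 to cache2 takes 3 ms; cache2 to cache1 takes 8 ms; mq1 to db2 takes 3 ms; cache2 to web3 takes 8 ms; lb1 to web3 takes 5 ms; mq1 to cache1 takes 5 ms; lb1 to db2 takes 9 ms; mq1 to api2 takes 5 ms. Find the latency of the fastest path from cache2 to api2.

8

Comparing a few candidate routes:
cache2→cache1→api2: 8 + 4 = 12
cache2→mq1→cache1→api2: 3 + 5 + 4 = 12
cache2→mq1→api2: 3 + 5 = 8
Best route has total 8 ms.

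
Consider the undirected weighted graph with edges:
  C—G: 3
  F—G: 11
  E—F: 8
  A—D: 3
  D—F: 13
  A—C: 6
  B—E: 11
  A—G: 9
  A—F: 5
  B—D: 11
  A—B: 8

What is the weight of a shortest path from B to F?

13

A few of the B→F routes:
B→D→F: 11 + 13 = 24
B→A→F: 8 + 5 = 13
B→E→F: 11 + 8 = 19
B→D→A→F: 11 + 3 + 5 = 19
The minimum is 13.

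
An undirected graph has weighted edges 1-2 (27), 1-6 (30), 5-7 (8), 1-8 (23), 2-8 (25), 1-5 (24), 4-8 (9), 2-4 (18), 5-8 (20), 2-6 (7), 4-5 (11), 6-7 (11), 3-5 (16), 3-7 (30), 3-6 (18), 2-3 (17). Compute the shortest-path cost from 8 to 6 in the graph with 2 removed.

A few of the 8→6 routes:
8-5-3-6: 20 + 16 + 18 = 54
8-4-5-3-6: 9 + 11 + 16 + 18 = 54
8-1-5-7-6: 23 + 24 + 8 + 11 = 66
8-5-7-6: 20 + 8 + 11 = 39
8-1-6: 23 + 30 = 53
8-4-5-7-6: 9 + 11 + 8 + 11 = 39
Best route has total 39.

39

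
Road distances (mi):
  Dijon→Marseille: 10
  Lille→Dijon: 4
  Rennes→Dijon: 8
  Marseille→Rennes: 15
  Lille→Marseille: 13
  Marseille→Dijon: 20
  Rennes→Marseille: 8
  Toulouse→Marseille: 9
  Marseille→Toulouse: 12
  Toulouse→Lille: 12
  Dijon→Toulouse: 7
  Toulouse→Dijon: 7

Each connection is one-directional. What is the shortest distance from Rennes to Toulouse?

15

Paths from Rennes to Toulouse:
Rennes - Marseille - Toulouse: 8 + 12 = 20
Rennes - Dijon - Marseille - Toulouse: 8 + 10 + 12 = 30
Rennes - Dijon - Toulouse: 8 + 7 = 15
Rennes - Marseille - Dijon - Toulouse: 8 + 20 + 7 = 35
The minimum is 15 mi.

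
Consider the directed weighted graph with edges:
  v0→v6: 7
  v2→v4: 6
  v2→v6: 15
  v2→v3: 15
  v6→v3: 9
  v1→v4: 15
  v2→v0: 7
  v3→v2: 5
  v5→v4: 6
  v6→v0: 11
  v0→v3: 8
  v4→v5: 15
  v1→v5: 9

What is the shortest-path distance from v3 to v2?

5

Paths from v3 to v2:
v3 → v2: 5
The minimum is 5.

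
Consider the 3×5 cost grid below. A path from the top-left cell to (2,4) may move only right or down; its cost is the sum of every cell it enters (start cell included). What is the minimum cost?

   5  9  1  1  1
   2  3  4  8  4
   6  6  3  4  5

26

Best path: r0c0 -> r0c1 -> r0c2 -> r0c3 -> r0c4 -> r1c4 -> r2c4
Cost: 5 + 9 + 1 + 1 + 1 + 4 + 5 = 26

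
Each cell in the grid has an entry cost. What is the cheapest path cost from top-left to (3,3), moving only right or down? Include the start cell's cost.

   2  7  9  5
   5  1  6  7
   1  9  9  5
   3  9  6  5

31

Path (0,0) (1,0) (1,1) (1,2) (1,3) (2,3) (3,3): 2 + 5 + 1 + 6 + 7 + 5 + 5 = 31.
(Top row then right column would cost 40.)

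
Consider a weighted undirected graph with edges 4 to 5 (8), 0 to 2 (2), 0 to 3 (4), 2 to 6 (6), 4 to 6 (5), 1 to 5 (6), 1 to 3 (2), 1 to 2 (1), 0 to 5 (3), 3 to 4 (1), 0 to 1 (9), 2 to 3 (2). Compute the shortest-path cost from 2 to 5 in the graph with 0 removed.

Comparing a few candidate routes:
2 -> 1 -> 5: 1 + 6 = 7
2 -> 1 -> 3 -> 4 -> 5: 1 + 2 + 1 + 8 = 12
2 -> 3 -> 1 -> 5: 2 + 2 + 6 = 10
2 -> 3 -> 4 -> 5: 2 + 1 + 8 = 11
Best route has total 7.

7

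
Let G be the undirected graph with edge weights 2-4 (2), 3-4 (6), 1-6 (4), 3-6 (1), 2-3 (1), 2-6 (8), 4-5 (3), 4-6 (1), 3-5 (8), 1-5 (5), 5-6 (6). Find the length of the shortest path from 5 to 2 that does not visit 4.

8

A few of the 5→2 routes:
5 - 1 - 6 - 3 - 2: 5 + 4 + 1 + 1 = 11
5 - 3 - 2: 8 + 1 = 9
5 - 6 - 3 - 2: 6 + 1 + 1 = 8
5 - 1 - 6 - 2: 5 + 4 + 8 = 17
5 - 6 - 2: 6 + 8 = 14
Shortest: 8.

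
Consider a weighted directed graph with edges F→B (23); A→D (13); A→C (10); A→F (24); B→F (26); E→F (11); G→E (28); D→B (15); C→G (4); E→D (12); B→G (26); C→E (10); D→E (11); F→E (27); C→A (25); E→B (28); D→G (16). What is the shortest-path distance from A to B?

28

Checking several routes:
A - C - E - F - B: 10 + 10 + 11 + 23 = 54
A - D - E - B: 13 + 11 + 28 = 52
A - C - E - B: 10 + 10 + 28 = 48
A - C - E - D - B: 10 + 10 + 12 + 15 = 47
A - F - B: 24 + 23 = 47
A - D - B: 13 + 15 = 28
Shortest: 28.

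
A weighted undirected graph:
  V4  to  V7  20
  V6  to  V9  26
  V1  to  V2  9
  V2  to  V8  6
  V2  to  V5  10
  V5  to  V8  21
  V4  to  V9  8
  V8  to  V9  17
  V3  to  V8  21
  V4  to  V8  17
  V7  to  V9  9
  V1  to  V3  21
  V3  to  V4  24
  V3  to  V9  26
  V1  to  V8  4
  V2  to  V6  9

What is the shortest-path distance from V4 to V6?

32

Checking several routes:
V4 → V8 → V2 → V6: 17 + 6 + 9 = 32
V4 → V8 → V1 → V2 → V6: 17 + 4 + 9 + 9 = 39
V4 → V9 → V8 → V2 → V6: 8 + 17 + 6 + 9 = 40
V4 → V9 → V6: 8 + 26 = 34
The minimum is 32.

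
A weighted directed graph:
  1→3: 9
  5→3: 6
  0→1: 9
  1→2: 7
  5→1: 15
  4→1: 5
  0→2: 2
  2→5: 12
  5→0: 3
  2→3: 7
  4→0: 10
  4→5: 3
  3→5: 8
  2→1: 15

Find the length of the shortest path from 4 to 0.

Candidate routes:
4-1-2-3-5-0: 5 + 7 + 7 + 8 + 3 = 30
4-5-0: 3 + 3 = 6
4-0: 10
4-1-3-5-0: 5 + 9 + 8 + 3 = 25
4-1-2-5-0: 5 + 7 + 12 + 3 = 27
Best route has total 6.

6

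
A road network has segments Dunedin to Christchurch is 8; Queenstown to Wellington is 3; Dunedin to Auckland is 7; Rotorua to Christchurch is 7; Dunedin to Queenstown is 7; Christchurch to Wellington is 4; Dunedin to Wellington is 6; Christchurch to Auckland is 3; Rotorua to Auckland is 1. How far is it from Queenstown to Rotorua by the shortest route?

11

Checking several routes:
Queenstown→Dunedin→Christchurch→Auckland→Rotorua: 7 + 8 + 3 + 1 = 19
Queenstown→Wellington→Christchurch→Rotorua: 3 + 4 + 7 = 14
Queenstown→Wellington→Dunedin→Auckland→Rotorua: 3 + 6 + 7 + 1 = 17
Queenstown→Wellington→Christchurch→Auckland→Rotorua: 3 + 4 + 3 + 1 = 11
Queenstown→Dunedin→Auckland→Rotorua: 7 + 7 + 1 = 15
Best route has total 11.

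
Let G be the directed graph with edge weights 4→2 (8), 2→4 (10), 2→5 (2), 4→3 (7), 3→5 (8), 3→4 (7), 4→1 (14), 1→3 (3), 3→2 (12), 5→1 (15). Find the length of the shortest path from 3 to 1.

Routes from 3 to 1:
3 -> 5 -> 1: 8 + 15 = 23
3 -> 2 -> 4 -> 1: 12 + 10 + 14 = 36
3 -> 4 -> 2 -> 5 -> 1: 7 + 8 + 2 + 15 = 32
3 -> 4 -> 1: 7 + 14 = 21
3 -> 2 -> 5 -> 1: 12 + 2 + 15 = 29
Shortest: 21.

21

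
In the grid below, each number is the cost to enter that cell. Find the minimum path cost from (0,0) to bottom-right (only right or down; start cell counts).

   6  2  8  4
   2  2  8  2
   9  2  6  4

Path (0,0) -> (0,1) -> (1,1) -> (2,1) -> (2,2) -> (2,3): 6 + 2 + 2 + 2 + 6 + 4 = 22.
For comparison, the top-then-right route costs 26.

22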